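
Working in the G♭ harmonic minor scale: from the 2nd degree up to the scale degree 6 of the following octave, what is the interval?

diminished twelfth

The scale runs G♭ A♭ B𝄫 C♭ D♭ E𝄫 F.
So we need the interval from A♭ up to E𝄫.
A♭ up to E𝄫 is 18 semitones, a half step narrower than a perfect twelfth, so the interval is diminished.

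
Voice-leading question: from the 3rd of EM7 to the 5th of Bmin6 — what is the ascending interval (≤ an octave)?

The 3rd of EM7 is G#; the 5th of Bmin6 is F#.
7 letter names make it a seventh; at 10 semitones (a half step narrower than major) the quality is minor.

minor seventh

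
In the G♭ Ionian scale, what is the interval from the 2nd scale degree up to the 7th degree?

Spelling the G♭ Ionian scale: G♭ A♭ B♭ C♭ D♭ E♭ F.
2nd scale degree = A♭; degree 7 = F.
Counting 6 letters and 9 half steps from A♭ gives a major sixth.

major sixth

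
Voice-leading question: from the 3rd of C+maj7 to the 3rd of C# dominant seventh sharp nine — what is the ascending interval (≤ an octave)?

A1

The 3rd of C+maj7 is E; the 3rd of C# dominant seventh sharp nine is E#.
From E to E#: 1 semitone over a unison = augmented.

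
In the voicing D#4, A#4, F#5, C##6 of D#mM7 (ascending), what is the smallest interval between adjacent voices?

Adjacent intervals: D#4→A#4 = perfect fifth; A#4→F#5 = minor sixth; F#5→C##6 = augmented fifth.
The smallest is D#4 to A#4, a perfect fifth (7 semitones).

P5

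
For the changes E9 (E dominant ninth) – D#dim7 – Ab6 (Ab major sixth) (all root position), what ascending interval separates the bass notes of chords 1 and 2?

major seventh

The roots are E and D#.
E up to D# spans 7 letter names and 11 semitones — a major seventh.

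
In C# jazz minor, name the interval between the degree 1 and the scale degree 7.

major seventh

Spelling C# jazz minor: C# D# E F# G# A# B#.
So we need the interval from C# up to B#.
Counting 7 letters and 11 half steps from C# gives a major seventh.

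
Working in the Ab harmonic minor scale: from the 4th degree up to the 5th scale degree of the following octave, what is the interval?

major 9th

Spelling the Ab harmonic minor scale: Ab Bb Cb Db Eb Fb G.
That puts Db below Eb.
From Db to Eb is 14 semitones, exactly the major ninth.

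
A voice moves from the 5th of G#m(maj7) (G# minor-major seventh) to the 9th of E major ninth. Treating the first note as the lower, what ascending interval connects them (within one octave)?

minor 3rd

The 5th of G#m(maj7) (G# minor-major seventh) is D#; the 9th of E major ninth is F#.
D# up to F# is 3 semitones, a half step narrower than a major third, so the interval is minor.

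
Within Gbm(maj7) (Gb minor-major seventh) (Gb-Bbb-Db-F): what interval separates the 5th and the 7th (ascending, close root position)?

5th = Db; 7th = F.
Counting 3 letters and 4 half steps from Db gives a major third.

major third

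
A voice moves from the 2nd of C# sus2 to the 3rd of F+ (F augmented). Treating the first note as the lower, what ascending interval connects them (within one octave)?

The 2nd of C# sus2 is D#; the 3rd of F+ (F augmented) is A.
5 letter names make it a fifth; at 6 semitones (a half step narrower than perfect) the quality is diminished.

diminished fifth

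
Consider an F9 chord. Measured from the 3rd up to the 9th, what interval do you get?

m7

The chord tones of F9 (F dominant ninth) are F A C Eb G.
That puts A below G.
7 letter names make it a seventh; at 10 semitones (a half step narrower than major) the quality is minor.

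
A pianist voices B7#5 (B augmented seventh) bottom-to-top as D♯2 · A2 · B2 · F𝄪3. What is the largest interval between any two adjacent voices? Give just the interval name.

augmented fifth

Adjacent intervals: D♯2→A2 = diminished fifth; A2→B2 = major second; B2→F𝄪3 = augmented fifth.
The largest is B2 to F𝄪3, an augmented fifth (8 semitones).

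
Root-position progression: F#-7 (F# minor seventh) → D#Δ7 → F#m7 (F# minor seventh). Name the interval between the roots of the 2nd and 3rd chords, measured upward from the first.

minor 3rd

The roots are D# and F#.
D# up to F# is 3 semitones, a half step narrower than a major third, so the interval is minor.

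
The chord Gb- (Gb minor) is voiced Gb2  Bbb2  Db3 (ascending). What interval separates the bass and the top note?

The outer voices are Gb2 and Db3.
Gb up to Db spans 5 letter names and 7 semitones — a perfect fifth.

perfect 5th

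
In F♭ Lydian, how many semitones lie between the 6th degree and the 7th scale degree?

The scale is F♭ G♭ A♭ B♭ C♭ D♭ E♭.
D♭ up to E♭ is a major second — 2 semitones.

2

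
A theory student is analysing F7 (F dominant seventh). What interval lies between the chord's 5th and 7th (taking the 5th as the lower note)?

minor third

F7 is spelled F A C Eb.
That puts C below Eb.
From C to Eb: 3 semitones over a third = minor.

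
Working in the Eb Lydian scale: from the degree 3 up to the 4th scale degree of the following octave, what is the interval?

The scale runs Eb F G A Bb C D.
So we need the interval from G up to A.
From G to A is 14 semitones, exactly the major ninth.

major 9th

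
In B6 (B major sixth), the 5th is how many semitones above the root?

7

B6: B, D#, F#, G#.
B to F# is a perfect fifth: 7 semitones.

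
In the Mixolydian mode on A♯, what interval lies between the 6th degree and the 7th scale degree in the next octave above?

minor ninth

A♯ mixolydian: A♯ B♯ C𝄪 D♯ E♯ F𝄪 G♯.
The 6th degree is F𝄪 and the scale degree 7 (up an octave) is G♯.
9 letter names make it a ninth; at 13 semitones (a half step narrower than major) the quality is minor.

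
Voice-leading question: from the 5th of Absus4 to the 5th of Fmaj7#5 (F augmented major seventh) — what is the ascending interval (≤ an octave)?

augmented 6th

The 5th of Absus4 is Eb; the 5th of Fmaj7#5 (F augmented major seventh) is C#.
Eb up to C# is 10 semitones, a half step wider than a major sixth, so the interval is augmented.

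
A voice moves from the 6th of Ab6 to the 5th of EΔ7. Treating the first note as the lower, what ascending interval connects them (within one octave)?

Ab6 has F as its 6th, and EΔ7 has B as its 5th.
F up to B is 6 semitones, a half step wider than a perfect fourth, so the interval is augmented.

A4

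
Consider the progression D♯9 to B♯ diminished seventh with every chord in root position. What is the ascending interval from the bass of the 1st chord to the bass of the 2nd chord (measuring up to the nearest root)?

major sixth

The roots are D♯ and B♯.
Counting 6 letters and 9 half steps from D♯ gives a major sixth.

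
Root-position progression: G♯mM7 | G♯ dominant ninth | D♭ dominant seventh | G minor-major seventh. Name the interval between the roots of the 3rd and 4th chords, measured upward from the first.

The roots are D♭ and G.
D♭ up to G is 6 semitones, a half step wider than a perfect fourth, so the interval is augmented.

augmented fourth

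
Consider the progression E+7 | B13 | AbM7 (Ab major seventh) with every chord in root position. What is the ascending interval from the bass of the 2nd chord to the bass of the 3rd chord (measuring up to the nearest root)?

The roots are B and Ab.
From B to Ab: 9 semitones over a seventh = diminished.

diminished seventh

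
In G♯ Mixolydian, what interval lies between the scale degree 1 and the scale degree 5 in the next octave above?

perfect twelfth

The scale runs G♯ A♯ B♯ C♯ D♯ E♯ F♯.
Scale degree 1 = G♯; scale degree 5 (up an octave) = D♯.
G♯ up to D♯ spans 12 letter names and 19 semitones — a perfect twelfth.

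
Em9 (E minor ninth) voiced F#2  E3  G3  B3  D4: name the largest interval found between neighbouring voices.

Adjacent intervals: F#2→E3 = minor seventh; E3→G3 = minor third; G3→B3 = major third; B3→D4 = minor third.
The largest is F#2 to E3, a minor seventh (10 semitones).

minor seventh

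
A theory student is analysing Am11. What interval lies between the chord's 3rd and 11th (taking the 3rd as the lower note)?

Am11: A, C, E, G, B, D.
The 3rd is C and the 11th is D.
Counting 9 letters and 14 half steps from C gives a major ninth.

M9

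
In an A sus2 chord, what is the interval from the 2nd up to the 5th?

Spelling the chord: A B E.
So we need the interval from B up to E.
Counting 4 letters and 5 half steps from B gives a perfect fourth.

perfect 4th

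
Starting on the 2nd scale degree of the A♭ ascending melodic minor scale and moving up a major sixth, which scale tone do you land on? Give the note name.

The scale is A♭ B♭ C♭ D♭ E♭ F G.
The 2nd scale degree is B♭; a major sixth above that is G — scale degree 7.

G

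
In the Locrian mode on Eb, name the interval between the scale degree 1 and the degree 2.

minor 2nd

Eb locrian: Eb Fb Gb Ab Bbb Cb Db.
So we need the interval from Eb up to Fb.
Eb up to Fb is 1 semitone, a half step narrower than a major second, so the interval is minor.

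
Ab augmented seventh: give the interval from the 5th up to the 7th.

Ab augmented seventh: Ab–C–E–Gb.
5th = E; 7th = Gb.
E up to Gb is 2 semitones, a whole step narrower than a major third, so the interval is diminished.

diminished 3rd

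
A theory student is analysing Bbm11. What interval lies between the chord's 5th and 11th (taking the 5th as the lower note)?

minor seventh

Spelling the chord: Bb–Db–F–Ab–C–Eb.
So we need the interval from F up to Eb.
From F to Eb: 10 semitones over a seventh = minor.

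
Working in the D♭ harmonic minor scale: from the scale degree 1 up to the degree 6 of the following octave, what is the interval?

minor 13th

The scale runs D♭ E♭ F♭ G♭ A♭ B𝄫 C.
That puts D♭ below B𝄫.
From D♭ to B𝄫: 20 semitones over a thirteenth = minor.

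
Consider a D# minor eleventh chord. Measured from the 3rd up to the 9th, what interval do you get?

major seventh

D#m11 is spelled D#-F#-A#-C#-E#-G#.
3rd = F#; 9th = E#.
Counting 7 letters and 11 half steps from F# gives a major seventh.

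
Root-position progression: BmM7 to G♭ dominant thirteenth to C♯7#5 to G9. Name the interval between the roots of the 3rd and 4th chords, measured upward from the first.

diminished fifth

The roots are C♯ and G.
C♯ up to G is 6 semitones, a half step narrower than a perfect fifth, so the interval is diminished.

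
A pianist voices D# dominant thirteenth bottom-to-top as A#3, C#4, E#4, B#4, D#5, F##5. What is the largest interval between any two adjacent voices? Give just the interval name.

Adjacent intervals: A#3→C#4 = minor third; C#4→E#4 = major third; E#4→B#4 = perfect fifth; B#4→D#5 = minor third; D#5→F##5 = major third.
The largest is E#4 to B#4, a perfect fifth (7 semitones).

perfect fifth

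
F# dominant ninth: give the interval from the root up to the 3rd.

major third

F#9 (F# dominant ninth) is spelled F#-A#-C#-E-G#.
That puts F# below A#.
From F# to A# is 4 semitones, exactly the major third.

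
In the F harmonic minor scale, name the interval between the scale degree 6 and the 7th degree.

augmented second

The scale runs F G A♭ B♭ C D♭ E.
That puts D♭ below E.
D♭ up to E is 3 semitones, a half step wider than a major second, so the interval is augmented.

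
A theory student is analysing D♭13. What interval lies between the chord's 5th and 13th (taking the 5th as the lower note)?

D♭13 (D♭ dominant thirteenth) is spelled D♭ F A♭ C♭ E♭ B♭.
5th = A♭; 13th = B♭.
A♭ up to B♭ spans 9 letter names and 14 semitones — a major ninth.

major ninth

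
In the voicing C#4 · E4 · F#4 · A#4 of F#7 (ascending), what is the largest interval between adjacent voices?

major third

Adjacent intervals: C#4→E4 = minor third; E4→F#4 = major second; F#4→A#4 = major third.
The largest is F#4 to A#4, a major third (4 semitones).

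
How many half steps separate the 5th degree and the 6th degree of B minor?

The scale is B C♯ D E F♯ G A.
F♯ up to G is a minor second — 1 semitone.

1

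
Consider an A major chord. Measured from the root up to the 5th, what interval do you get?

The chord tones of A major are A-C♯-E.
So we need the interval from A up to E.
A up to E spans 5 letter names and 7 semitones — a perfect fifth.

perfect fifth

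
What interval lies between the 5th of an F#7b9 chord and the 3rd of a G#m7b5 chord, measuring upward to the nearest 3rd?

minor seventh

F#7b9 has C# as its 5th, and G#m7b5 has B as its 3rd.
7 letter names make it a seventh; at 10 semitones (a half step narrower than major) the quality is minor.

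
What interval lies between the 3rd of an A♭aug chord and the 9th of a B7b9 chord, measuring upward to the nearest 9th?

A♭aug has C as its 3rd, and B7b9 has C as its 9th.
From C to C is 0 semitones, exactly the perfect unison.

perfect 1st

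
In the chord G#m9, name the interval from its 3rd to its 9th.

Spelling the chord: G#, B, D#, F#, A#.
3rd = B; 9th = A#.
B up to A# spans 7 letter names and 11 semitones — a major seventh.

major 7th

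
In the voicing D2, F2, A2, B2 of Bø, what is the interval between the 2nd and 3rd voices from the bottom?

Those voices are F2 and A2.
F up to A spans 3 letter names and 4 semitones — a major third.

major third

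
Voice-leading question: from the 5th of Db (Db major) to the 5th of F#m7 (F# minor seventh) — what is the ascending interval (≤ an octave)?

Db (Db major) has Ab as its 5th, and F#m7 (F# minor seventh) has C# as its 5th.
Ab up to C# is 5 semitones, a half step wider than a major third, so the interval is augmented.

A3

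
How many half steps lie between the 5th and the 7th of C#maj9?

C# major ninth: C#, E#, G#, B#, D#.
G# to B# is a major third: 4 semitones.

4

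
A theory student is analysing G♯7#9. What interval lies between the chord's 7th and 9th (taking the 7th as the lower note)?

G♯7#9 is spelled G♯ B♯ D♯ F♯ A𝄪.
So we need the interval from F♯ up to A𝄪.
From F♯ to A𝄪: 5 semitones over a third = augmented.

A3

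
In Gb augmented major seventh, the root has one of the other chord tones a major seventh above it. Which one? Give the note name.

F

Spelling the chord: Gb–Bb–D–F.
The root is Gb. A major seventh above Gb is F.
F is the chord's 7th.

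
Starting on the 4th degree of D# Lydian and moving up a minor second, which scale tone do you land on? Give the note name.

A#

The scale is D# E# F## G## A# B# C##.
The 4th degree is G##; a minor second above that is A# — scale degree 5.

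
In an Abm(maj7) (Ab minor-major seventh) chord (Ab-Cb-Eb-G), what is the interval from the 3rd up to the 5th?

So we need the interval from Cb up to Eb.
Counting 3 letters and 4 half steps from Cb gives a major third.

major 3rd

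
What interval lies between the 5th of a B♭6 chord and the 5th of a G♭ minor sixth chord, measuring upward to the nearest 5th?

The 5th of B♭6 is F; the 5th of G♭ minor sixth is D♭.
F up to D♭ is 8 semitones, a half step narrower than a major sixth, so the interval is minor.

minor sixth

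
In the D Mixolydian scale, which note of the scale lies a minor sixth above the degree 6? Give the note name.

The scale is D E F♯ G A B C.
The degree 6 is B; a minor sixth above that is G — scale degree 4.

G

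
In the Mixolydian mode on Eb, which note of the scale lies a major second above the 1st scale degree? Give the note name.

The scale is Eb F G Ab Bb C Db.
The 1st scale degree is Eb; a major second above that is F — scale degree 2.

F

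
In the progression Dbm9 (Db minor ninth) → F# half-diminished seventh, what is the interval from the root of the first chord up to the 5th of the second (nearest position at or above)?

M7

Dbm9 (Db minor ninth) has Db as its root, and F# half-diminished seventh has C as its 5th.
Counting 7 letters and 11 half steps from Db gives a major seventh.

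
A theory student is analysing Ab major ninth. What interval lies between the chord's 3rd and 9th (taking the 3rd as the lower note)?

Ab major ninth is spelled Ab–C–Eb–G–Bb.
That puts C below Bb.
7 letter names make it a seventh; at 10 semitones (a half step narrower than major) the quality is minor.

minor seventh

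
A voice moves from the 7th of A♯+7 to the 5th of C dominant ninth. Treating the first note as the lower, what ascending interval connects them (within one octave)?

d8

A♯+7 has G♯ as its 7th, and C dominant ninth has G as its 5th.
G♯ up to G is 11 semitones, a half step narrower than a perfect octave, so the interval is diminished.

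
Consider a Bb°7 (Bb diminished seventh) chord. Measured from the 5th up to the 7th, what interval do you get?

Bb°7 is spelled Bb, Db, Fb, Abb.
The 5th is Fb and the 7th is Abb.
3 letter names make it a third; at 3 semitones (a half step narrower than major) the quality is minor.

minor third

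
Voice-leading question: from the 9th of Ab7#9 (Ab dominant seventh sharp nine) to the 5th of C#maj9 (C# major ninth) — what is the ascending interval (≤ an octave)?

M6

The 9th of Ab7#9 (Ab dominant seventh sharp nine) is B; the 5th of C#maj9 (C# major ninth) is G#.
From B to G# is 9 semitones, exactly the major sixth.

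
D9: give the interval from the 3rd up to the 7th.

Spelling the chord: D, F♯, A, C, E.
So we need the interval from F♯ up to C.
5 letter names make it a fifth; at 6 semitones (a half step narrower than perfect) the quality is diminished.
That tritone between 3rd and 7th is what gives the dominant seventh its pull toward resolution.

diminished fifth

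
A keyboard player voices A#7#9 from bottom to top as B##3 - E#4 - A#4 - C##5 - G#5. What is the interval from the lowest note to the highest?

The outer voices are B##3 and G#5.
From B## to G#: 19 semitones over a thirteenth = diminished.

diminished thirteenth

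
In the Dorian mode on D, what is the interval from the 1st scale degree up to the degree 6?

M6

Spelling the Dorian mode on D: D E F G A B C.
That puts D below B.
Counting 6 letters and 9 half steps from D gives a major sixth.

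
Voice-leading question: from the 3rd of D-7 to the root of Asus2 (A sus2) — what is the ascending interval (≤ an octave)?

The 3rd of D-7 is F; the root of Asus2 (A sus2) is A.
F up to A spans 3 letter names and 4 semitones — a major third.

major third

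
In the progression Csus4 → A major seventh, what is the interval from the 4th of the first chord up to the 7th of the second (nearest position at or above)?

A2

Csus4 has F as its 4th, and A major seventh has G♯ as its 7th.
2 letter names make it a second; at 3 semitones (a half step wider than major) the quality is augmented.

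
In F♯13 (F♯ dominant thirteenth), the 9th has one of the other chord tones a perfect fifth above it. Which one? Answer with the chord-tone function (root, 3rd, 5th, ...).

Spelling the chord: F♯ A♯ C♯ E G♯ D♯.
The 9th is G♯. A perfect fifth above G♯ is D♯.
D♯ is the chord's 13th.

13th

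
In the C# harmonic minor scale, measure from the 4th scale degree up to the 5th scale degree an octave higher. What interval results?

major ninth

The scale runs C# D# E F# G# A B#.
So we need the interval from F# up to G#.
F# up to G# spans 9 letter names and 14 semitones — a major ninth.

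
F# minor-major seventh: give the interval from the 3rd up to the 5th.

major 3rd

Spelling the chord: F#–A–C#–E#.
3rd = A; 5th = C#.
From A to C# is 4 semitones, exactly the major third.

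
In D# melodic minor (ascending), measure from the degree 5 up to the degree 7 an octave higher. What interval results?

Spelling D# melodic minor (ascending): D# E# F# G# A# B# C##.
Degree 5 = A#; 7th degree (up an octave) = C##.
A# up to C## spans 10 letter names and 16 semitones — a major tenth.

major tenth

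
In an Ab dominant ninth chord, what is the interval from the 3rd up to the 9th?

The chord tones of Ab dominant ninth are Ab–C–Eb–Gb–Bb.
So we need the interval from C up to Bb.
From C to Bb: 10 semitones over a seventh = minor.

m7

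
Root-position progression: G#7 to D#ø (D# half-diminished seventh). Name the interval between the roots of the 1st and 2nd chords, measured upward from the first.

The roots are G# and D#.
G# up to D# spans 5 letter names and 7 semitones — a perfect fifth.

perfect fifth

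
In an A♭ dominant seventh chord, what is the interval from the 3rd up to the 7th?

Spelling the chord: A♭, C, E♭, G♭.
3rd = C; 7th = G♭.
From C to G♭: 6 semitones over a fifth = diminished.

d5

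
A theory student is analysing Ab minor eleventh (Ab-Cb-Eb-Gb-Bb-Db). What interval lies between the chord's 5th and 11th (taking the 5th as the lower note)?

minor 7th

5th = Eb; 11th = Db.
Eb up to Db is 10 semitones, a half step narrower than a major seventh, so the interval is minor.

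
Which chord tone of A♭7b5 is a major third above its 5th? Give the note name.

A♭7b5: A♭ C E𝄫 G♭.
The 5th is E𝄫. A major third above E𝄫 is G♭.
G♭ is the chord's 7th.

Gb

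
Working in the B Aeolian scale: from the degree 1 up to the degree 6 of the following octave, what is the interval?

B natural minor: B C# D E F# G A.
So we need the interval from B up to G.
B up to G is 20 semitones, a half step narrower than a major thirteenth, so the interval is minor.

minor thirteenth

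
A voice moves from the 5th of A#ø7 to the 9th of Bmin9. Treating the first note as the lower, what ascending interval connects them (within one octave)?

M6

The 5th of A#ø7 is E; the 9th of Bmin9 is C#.
Counting 6 letters and 9 half steps from E gives a major sixth.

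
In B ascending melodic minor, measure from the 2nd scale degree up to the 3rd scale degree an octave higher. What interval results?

The scale runs B C# D E F# G# A#.
2nd scale degree = C#; 3rd degree (up an octave) = D.
C# up to D is 13 semitones, a half step narrower than a major ninth, so the interval is minor.

minor ninth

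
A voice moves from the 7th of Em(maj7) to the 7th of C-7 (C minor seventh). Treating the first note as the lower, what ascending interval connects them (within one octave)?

The 7th of Em(maj7) is D♯; the 7th of C-7 (C minor seventh) is B♭.
6 letter names make it a sixth; at 7 semitones (a whole step narrower than major) the quality is diminished.

diminished sixth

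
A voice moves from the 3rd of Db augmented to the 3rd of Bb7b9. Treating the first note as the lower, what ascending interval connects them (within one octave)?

major sixth

The 3rd of Db augmented is F; the 3rd of Bb7b9 is D.
Counting 6 letters and 9 half steps from F gives a major sixth.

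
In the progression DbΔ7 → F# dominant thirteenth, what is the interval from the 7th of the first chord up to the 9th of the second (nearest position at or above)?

augmented 5th

DbΔ7 has C as its 7th, and F# dominant thirteenth has G# as its 9th.
5 letter names make it a fifth; at 8 semitones (a half step wider than perfect) the quality is augmented.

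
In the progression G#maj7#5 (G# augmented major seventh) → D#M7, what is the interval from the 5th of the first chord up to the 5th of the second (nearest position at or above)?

diminished fifth

G#maj7#5 (G# augmented major seventh) has D## as its 5th, and D#M7 has A# as its 5th.
D## up to A# is 6 semitones, a half step narrower than a perfect fifth, so the interval is diminished.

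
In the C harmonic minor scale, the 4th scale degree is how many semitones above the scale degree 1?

The scale is C D Eb F G Ab B.
C up to F is a perfect fourth — 5 semitones.

5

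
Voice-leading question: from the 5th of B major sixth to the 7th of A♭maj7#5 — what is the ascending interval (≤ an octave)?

B major sixth has F♯ as its 5th, and A♭maj7#5 has G as its 7th.
From F♯ to G: 1 semitone over a second = minor.

minor second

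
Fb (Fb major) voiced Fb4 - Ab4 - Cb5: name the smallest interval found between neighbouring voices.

minor third

Adjacent intervals: Fb4→Ab4 = major third; Ab4→Cb5 = minor third.
The smallest is Ab4 to Cb5, a minor third (3 semitones).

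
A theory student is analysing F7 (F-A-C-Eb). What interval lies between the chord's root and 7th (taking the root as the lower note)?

So we need the interval from F up to Eb.
7 letter names make it a seventh; at 10 semitones (a half step narrower than major) the quality is minor.

m7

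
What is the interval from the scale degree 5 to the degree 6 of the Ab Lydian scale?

Spelling the Ab Lydian scale: Ab Bb C D Eb F G.
So we need the interval from Eb up to F.
From Eb to F is 2 semitones, exactly the major second.

major second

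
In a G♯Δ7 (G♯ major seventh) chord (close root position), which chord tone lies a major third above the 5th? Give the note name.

G♯Δ7 (G♯ major seventh) is spelled G♯, B♯, D♯, F𝄪.
The 5th is D♯. A major third above D♯ is F𝄪.
F𝄪 is the chord's 7th.

F##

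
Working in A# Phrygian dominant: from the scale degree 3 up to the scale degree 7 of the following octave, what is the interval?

diminished 12th

The scale runs A# B C## D# E# F# G#.
The scale degree 3 is C## and the degree 7 (up an octave) is G#.
12 letter names make it a twelfth; at 18 semitones (a half step narrower than perfect) the quality is diminished.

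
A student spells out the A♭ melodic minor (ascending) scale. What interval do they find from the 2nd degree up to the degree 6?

P5

Spelling the A♭ melodic minor (ascending) scale: A♭ B♭ C♭ D♭ E♭ F G.
That puts B♭ below F.
From B♭ to F is 7 semitones, exactly the perfect fifth.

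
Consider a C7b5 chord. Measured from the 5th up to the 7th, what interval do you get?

C dominant seventh flat five: C-E-Gb-Bb.
So we need the interval from Gb up to Bb.
From Gb to Bb is 4 semitones, exactly the major third.

major 3rd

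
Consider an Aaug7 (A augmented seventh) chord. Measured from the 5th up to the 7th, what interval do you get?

diminished third

A7#5 (A augmented seventh): A, C♯, E♯, G.
So we need the interval from E♯ up to G.
From E♯ to G: 2 semitones over a third = diminished.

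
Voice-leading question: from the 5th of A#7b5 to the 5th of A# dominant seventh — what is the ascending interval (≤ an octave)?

The 5th of A#7b5 is E; the 5th of A# dominant seventh is E#.
From E to E#: 1 semitone over a unison = augmented.

augmented 1st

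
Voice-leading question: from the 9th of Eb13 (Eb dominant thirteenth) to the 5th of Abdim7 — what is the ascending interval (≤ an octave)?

diminished seventh

The 9th of Eb13 (Eb dominant thirteenth) is F; the 5th of Abdim7 is Ebb.
From F to Ebb: 9 semitones over a seventh = diminished.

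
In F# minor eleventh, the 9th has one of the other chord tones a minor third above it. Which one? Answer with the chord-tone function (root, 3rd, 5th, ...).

Spelling the chord: F#–A–C#–E–G#–B.
The 9th is G#. A minor third above G# is B.
B is the chord's 11th.

11th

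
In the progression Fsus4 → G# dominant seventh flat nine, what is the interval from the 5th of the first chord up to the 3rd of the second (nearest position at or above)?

augmented 7th

Fsus4 has C as its 5th, and G# dominant seventh flat nine has B# as its 3rd.
7 letter names make it a seventh; at 12 semitones (a half step wider than major) the quality is augmented.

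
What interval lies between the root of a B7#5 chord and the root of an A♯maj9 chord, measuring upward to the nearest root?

B7#5 has B as its root, and A♯maj9 has A♯ as its root.
From B to A♯ is 11 semitones, exactly the major seventh.

major 7th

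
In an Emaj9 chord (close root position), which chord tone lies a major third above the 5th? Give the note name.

D#

The chord tones of E major ninth are E–G♯–B–D♯–F♯.
The 5th is B. A major third above B is D♯.
D♯ is the chord's 7th.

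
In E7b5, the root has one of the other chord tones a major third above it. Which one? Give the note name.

Spelling the chord: E G# Bb D.
The root is E. A major third above E is G#.
G# is the chord's 3rd.

G#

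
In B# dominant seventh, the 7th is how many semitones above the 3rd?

6

B#7 is spelled B#-D##-F##-A#.
D## to A# is a diminished fifth: 6 semitones.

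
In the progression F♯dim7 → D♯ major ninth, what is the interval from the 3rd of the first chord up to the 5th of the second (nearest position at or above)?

augmented unison

F♯dim7 has A as its 3rd, and D♯ major ninth has A♯ as its 5th.
From A to A♯: 1 semitone over a unison = augmented.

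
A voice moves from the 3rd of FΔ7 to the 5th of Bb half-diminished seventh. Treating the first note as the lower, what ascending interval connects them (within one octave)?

diminished sixth

FΔ7 has A as its 3rd, and Bb half-diminished seventh has Fb as its 5th.
From A to Fb: 7 semitones over a sixth = diminished.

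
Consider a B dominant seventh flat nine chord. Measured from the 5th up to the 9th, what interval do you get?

diminished 5th

Spelling the chord: B–D#–F#–A–C.
The 5th is F# and the 9th is C.
F# up to C is 6 semitones, a half step narrower than a perfect fifth, so the interval is diminished.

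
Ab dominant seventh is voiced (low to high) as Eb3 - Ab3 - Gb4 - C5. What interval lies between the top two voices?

A4

Those voices are Gb4 and C5.
From Gb to C: 6 semitones over a fourth = augmented.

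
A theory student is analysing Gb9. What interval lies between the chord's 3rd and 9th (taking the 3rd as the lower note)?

Spelling the chord: Gb-Bb-Db-Fb-Ab.
So we need the interval from Bb up to Ab.
From Bb to Ab: 10 semitones over a seventh = minor.

minor seventh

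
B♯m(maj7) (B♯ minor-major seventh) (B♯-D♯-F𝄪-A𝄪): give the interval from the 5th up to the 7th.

M3

5th = F𝄪; 7th = A𝄪.
From F𝄪 to A𝄪 is 4 semitones, exactly the major third.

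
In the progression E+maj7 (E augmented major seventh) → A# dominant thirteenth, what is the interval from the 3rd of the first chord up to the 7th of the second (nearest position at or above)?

perfect unison

The 3rd of E+maj7 (E augmented major seventh) is G#; the 7th of A# dominant thirteenth is G#.
G# up to G# spans 1 letter names and 0 semitones — a perfect unison.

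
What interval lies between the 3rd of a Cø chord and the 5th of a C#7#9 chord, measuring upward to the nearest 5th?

Cø has Eb as its 3rd, and C#7#9 has G# as its 5th.
From Eb to G#: 5 semitones over a third = augmented.

augmented 3rd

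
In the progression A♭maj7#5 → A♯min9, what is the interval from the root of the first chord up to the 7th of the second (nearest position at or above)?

augmented 7th

The root of A♭maj7#5 is A♭; the 7th of A♯min9 is G♯.
A♭ up to G♯ is 12 semitones, a half step wider than a major seventh, so the interval is augmented.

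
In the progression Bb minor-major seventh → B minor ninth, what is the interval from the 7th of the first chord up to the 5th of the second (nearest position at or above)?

M6

The 7th of Bb minor-major seventh is A; the 5th of B minor ninth is F#.
Counting 6 letters and 9 half steps from A gives a major sixth.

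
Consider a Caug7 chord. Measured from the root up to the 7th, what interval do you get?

The chord tones of C+7 are C E G♯ B♭.
That puts C below B♭.
From C to B♭: 10 semitones over a seventh = minor.

minor seventh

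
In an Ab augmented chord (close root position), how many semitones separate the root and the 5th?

8

Spelling the chord: Ab–C–E.
Ab to E is an augmented fifth: 8 semitones.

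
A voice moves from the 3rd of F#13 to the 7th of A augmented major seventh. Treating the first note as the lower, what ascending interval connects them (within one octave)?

The 3rd of F#13 is A#; the 7th of A augmented major seventh is G#.
From A# to G#: 10 semitones over a seventh = minor.

m7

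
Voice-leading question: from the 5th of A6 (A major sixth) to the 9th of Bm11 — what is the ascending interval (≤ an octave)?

The 5th of A6 (A major sixth) is E; the 9th of Bm11 is C#.
From E to C# is 9 semitones, exactly the major sixth.

major sixth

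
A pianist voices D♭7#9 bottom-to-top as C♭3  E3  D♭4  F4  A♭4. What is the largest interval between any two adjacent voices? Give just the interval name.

Adjacent intervals: C♭3→E3 = augmented third; E3→D♭4 = diminished seventh; D♭4→F4 = major third; F4→A♭4 = minor third.
The largest is E3 to D♭4, a diminished seventh (9 semitones).

diminished 7th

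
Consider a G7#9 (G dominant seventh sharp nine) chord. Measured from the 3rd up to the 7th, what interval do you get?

diminished fifth

G dominant seventh sharp nine: G B D F A♯.
That puts B below F.
5 letter names make it a fifth; at 6 semitones (a half step narrower than perfect) the quality is diminished.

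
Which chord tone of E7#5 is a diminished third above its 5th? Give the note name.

The chord tones of E+7 are E, G♯, B♯, D.
The 5th is B♯. A diminished third above B♯ is D.
D is the chord's 7th.

D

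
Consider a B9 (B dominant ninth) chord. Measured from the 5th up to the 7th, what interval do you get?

minor third

B9 is spelled B–D#–F#–A–C#.
So we need the interval from F# up to A.
3 letter names make it a third; at 3 semitones (a half step narrower than major) the quality is minor.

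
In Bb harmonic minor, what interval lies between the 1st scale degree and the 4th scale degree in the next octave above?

Bb harmonic minor: Bb C Db Eb F Gb A.
1st scale degree = Bb; 4th degree (up an octave) = Eb.
Counting 11 letters and 17 half steps from Bb gives a perfect eleventh.

P11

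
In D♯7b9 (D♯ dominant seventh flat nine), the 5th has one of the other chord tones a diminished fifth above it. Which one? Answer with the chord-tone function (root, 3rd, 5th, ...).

9th

Spelling the chord: D♯-F𝄪-A♯-C♯-E.
The 5th is A♯. A diminished fifth above A♯ is E.
E is the chord's 9th.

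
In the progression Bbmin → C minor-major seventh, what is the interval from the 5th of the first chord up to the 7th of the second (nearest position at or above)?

The 5th of Bbmin is F; the 7th of C minor-major seventh is B.
4 letter names make it a fourth; at 6 semitones (a half step wider than perfect) the quality is augmented.

augmented 4th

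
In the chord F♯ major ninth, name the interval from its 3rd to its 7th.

perfect fifth

F♯maj9 (F♯ major ninth): F♯-A♯-C♯-E♯-G♯.
That puts A♯ below E♯.
Counting 5 letters and 7 half steps from A♯ gives a perfect fifth.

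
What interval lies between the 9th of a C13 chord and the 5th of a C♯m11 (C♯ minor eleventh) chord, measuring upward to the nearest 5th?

A4

C13 has D as its 9th, and C♯m11 (C♯ minor eleventh) has G♯ as its 5th.
4 letter names make it a fourth; at 6 semitones (a half step wider than perfect) the quality is augmented.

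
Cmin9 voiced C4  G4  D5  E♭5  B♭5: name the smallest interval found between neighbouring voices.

minor second

Adjacent intervals: C4→G4 = perfect fifth; G4→D5 = perfect fifth; D5→E♭5 = minor second; E♭5→B♭5 = perfect fifth.
The smallest is D5 to E♭5, a minor second (1 semitone).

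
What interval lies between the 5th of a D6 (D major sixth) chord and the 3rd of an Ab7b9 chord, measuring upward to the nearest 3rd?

The 5th of D6 (D major sixth) is A; the 3rd of Ab7b9 is C.
From A to C: 3 semitones over a third = minor.

minor third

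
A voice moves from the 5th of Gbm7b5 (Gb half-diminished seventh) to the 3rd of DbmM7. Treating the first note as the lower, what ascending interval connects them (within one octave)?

Gbm7b5 (Gb half-diminished seventh) has Dbb as its 5th, and DbmM7 has Fb as its 3rd.
Dbb up to Fb spans 3 letter names and 4 semitones — a major third.

major third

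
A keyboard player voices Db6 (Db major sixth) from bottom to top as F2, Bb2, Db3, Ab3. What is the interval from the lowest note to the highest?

minor tenth

The outer voices are F2 and Ab3.
10 letter names make it a tenth; at 15 semitones (a half step narrower than major) the quality is minor.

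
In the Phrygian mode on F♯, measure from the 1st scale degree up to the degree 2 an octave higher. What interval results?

Spelling the Phrygian mode on F♯: F♯ G A B C♯ D E.
The 1st scale degree is F♯ and the 2nd scale degree (up an octave) is G.
9 letter names make it a ninth; at 13 semitones (a half step narrower than major) the quality is minor.

minor ninth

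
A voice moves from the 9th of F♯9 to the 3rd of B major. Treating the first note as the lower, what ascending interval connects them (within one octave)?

perfect fifth

The 9th of F♯9 is G♯; the 3rd of B major is D♯.
From G♯ to D♯ is 7 semitones, exactly the perfect fifth.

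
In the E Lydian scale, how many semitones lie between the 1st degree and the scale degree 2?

The scale is E F# G# A# B C# D#.
E up to F# is a major second — 2 semitones.

2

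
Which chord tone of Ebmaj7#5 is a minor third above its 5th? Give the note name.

D

Ebmaj7#5 (Eb augmented major seventh): Eb, G, B, D.
The 5th is B. A minor third above B is D.
D is the chord's 7th.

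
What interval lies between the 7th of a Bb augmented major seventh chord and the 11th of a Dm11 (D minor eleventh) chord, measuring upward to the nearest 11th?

minor seventh

The 7th of Bb augmented major seventh is A; the 11th of Dm11 (D minor eleventh) is G.
A up to G is 10 semitones, a half step narrower than a major seventh, so the interval is minor.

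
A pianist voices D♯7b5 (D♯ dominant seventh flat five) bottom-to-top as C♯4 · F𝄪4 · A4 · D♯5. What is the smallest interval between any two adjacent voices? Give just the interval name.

Adjacent intervals: C♯4→F𝄪4 = augmented fourth; F𝄪4→A4 = diminished third; A4→D♯5 = augmented fourth.
The smallest is F𝄪4 to A4, a diminished third (2 semitones).

diminished 3rd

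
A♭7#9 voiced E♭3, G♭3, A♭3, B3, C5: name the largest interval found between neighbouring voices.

minor ninth

Adjacent intervals: E♭3→G♭3 = minor third; G♭3→A♭3 = major second; A♭3→B3 = augmented second; B3→C5 = minor ninth.
The largest is B3 to C5, a minor ninth (13 semitones).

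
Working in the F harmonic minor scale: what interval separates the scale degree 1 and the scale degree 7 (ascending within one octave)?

Spelling the F harmonic minor scale: F G A♭ B♭ C D♭ E.
Scale degree 1 = F; 7th scale degree = E.
From F to E is 11 semitones, exactly the major seventh.

M7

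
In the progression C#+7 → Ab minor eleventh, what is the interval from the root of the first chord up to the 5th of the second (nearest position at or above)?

diminished 3rd

C#+7 has C# as its root, and Ab minor eleventh has Eb as its 5th.
From C# to Eb: 2 semitones over a third = diminished.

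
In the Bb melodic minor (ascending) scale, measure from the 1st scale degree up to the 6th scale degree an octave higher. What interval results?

Bb melodic minor: Bb C Db Eb F G A.
1st scale degree = Bb; degree 6 (up an octave) = G.
Counting 13 letters and 21 half steps from Bb gives a major thirteenth.

M13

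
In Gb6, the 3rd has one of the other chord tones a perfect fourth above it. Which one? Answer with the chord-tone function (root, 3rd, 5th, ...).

Gb major sixth: Gb, Bb, Db, Eb.
The 3rd is Bb. A perfect fourth above Bb is Eb.
Eb is the chord's 6th.

6th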